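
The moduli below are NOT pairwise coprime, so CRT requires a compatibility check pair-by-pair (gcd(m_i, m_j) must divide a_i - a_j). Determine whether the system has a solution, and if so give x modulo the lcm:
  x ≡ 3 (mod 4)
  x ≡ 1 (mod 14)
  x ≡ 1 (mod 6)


Moduli 4, 14, 6 are not pairwise coprime, so CRT works modulo lcm(m_i) when all pairwise compatibility conditions hold.
Pairwise compatibility: gcd(m_i, m_j) must divide a_i - a_j for every pair.
Merge one congruence at a time:
  Start: x ≡ 3 (mod 4).
  Combine with x ≡ 1 (mod 14): gcd(4, 14) = 2; 1 - 3 = -2, which IS divisible by 2, so compatible.
    Write x = 3 + 4·t and substitute into x ≡ 1 (mod 14): 4·t ≡ 1 − 3 = -2 (mod 14).
    Divide the congruence (and modulus) by g = 2: 2·t ≡ -1 (mod 7).
    Reduce coefficients mod 7: 2·t ≡ 6 (mod 7).
    The inverse of 2 mod 7 is 4 (since 2·4 = 8 = 1·7 + 1), so t ≡ 4·6 = 24 ≡ 3 (mod 7).
    Then x = 3 + 4·3 = 15, valid modulo lcm(4, 14) = 28: x ≡ 15 (mod 28).
  Combine with x ≡ 1 (mod 6): gcd(28, 6) = 2; 1 - 15 = -14, which IS divisible by 2, so compatible.
    Write x = 15 + 28·t and substitute into x ≡ 1 (mod 6): 28·t ≡ 1 − 15 = -14 (mod 6).
    Divide the congruence (and modulus) by g = 2: 14·t ≡ -7 (mod 3).
    Reduce coefficients mod 3: 2·t ≡ 2 (mod 3).
    The inverse of 2 mod 3 is 2 (since 2·2 = 4 = 1·3 + 1), so t ≡ 2·2 = 4 ≡ 1 (mod 3).
    Then x = 15 + 28·1 = 43, valid modulo lcm(28, 6) = 84: x ≡ 43 (mod 84).
Verify: 43 mod 4 = 3, 43 mod 14 = 1, 43 mod 6 = 1.

x ≡ 43 (mod 84).


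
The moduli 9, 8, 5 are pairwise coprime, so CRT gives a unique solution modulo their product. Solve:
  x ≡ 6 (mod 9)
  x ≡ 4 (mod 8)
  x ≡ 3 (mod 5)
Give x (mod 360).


Moduli 9, 8, 5 are pairwise coprime; by CRT there is a unique solution modulo M = 9 · 8 · 5 = 360.
Solve pairwise, accumulating the modulus:
  Start with x ≡ 6 (mod 9).
  Combine with x ≡ 4 (mod 8): since gcd(9, 8) = 1, we get a unique residue mod 72.
    Write x = 6 + 9·t and substitute into x ≡ 4 (mod 8): 9·t ≡ 4 − 6 = -2 (mod 8).
    Reduce coefficients mod 8: 1·t ≡ 6 (mod 8).
    So t ≡ 6 (mod 8).
    Then x = 6 + 9·6 = 60, valid modulo lcm(9, 8) = 72: x ≡ 60 (mod 72).
  Combine with x ≡ 3 (mod 5): since gcd(72, 5) = 1, we get a unique residue mod 360.
    Write x = 60 + 72·t and substitute into x ≡ 3 (mod 5): 72·t ≡ 3 − 60 = -57 (mod 5).
    Reduce coefficients mod 5: 2·t ≡ 3 (mod 5).
    The inverse of 2 mod 5 is 3 (since 2·3 = 6 = 1·5 + 1), so t ≡ 3·3 = 9 ≡ 4 (mod 5).
    Then x = 60 + 72·4 = 348, valid modulo lcm(72, 5) = 360: x ≡ 348 (mod 360).
Verify: 348 mod 9 = 6 ✓, 348 mod 8 = 4 ✓, 348 mod 5 = 3 ✓.

x ≡ 348 (mod 360).


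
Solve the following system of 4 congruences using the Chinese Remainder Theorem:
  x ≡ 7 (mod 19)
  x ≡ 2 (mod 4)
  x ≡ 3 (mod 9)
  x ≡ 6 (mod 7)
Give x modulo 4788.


Product of moduli M = 19 · 4 · 9 · 7 = 4788.
Merge one congruence at a time:
  Start: x ≡ 7 (mod 19).
  Combine with x ≡ 2 (mod 4); new modulus lcm = 76.
    Write x = 7 + 19·t and substitute into x ≡ 2 (mod 4): 19·t ≡ 2 − 7 = -5 (mod 4).
    Reduce coefficients mod 4: 3·t ≡ 3 (mod 4).
    The inverse of 3 mod 4 is 3 (since 3·3 = 9 = 2·4 + 1), so t ≡ 3·3 = 9 ≡ 1 (mod 4).
    Then x = 7 + 19·1 = 26, valid modulo lcm(19, 4) = 76: x ≡ 26 (mod 76).
  Combine with x ≡ 3 (mod 9); new modulus lcm = 684.
    Write x = 26 + 76·t and substitute into x ≡ 3 (mod 9): 76·t ≡ 3 − 26 = -23 (mod 9).
    Reduce coefficients mod 9: 4·t ≡ 4 (mod 9).
    The inverse of 4 mod 9 is 7 (since 4·7 = 28 = 3·9 + 1), so t ≡ 7·4 = 28 ≡ 1 (mod 9).
    Then x = 26 + 76·1 = 102, valid modulo lcm(76, 9) = 684: x ≡ 102 (mod 684).
  Combine with x ≡ 6 (mod 7); new modulus lcm = 4788.
    Write x = 102 + 684·t and substitute into x ≡ 6 (mod 7): 684·t ≡ 6 − 102 = -96 (mod 7).
    Reduce coefficients mod 7: 5·t ≡ 2 (mod 7).
    The inverse of 5 mod 7 is 3 (since 5·3 = 15 = 2·7 + 1), so t ≡ 3·2 = 6 ≡ 6 (mod 7).
    Then x = 102 + 684·6 = 4206, valid modulo lcm(684, 7) = 4788: x ≡ 4206 (mod 4788).
Verify against each original: 4206 mod 19 = 7, 4206 mod 4 = 2, 4206 mod 9 = 3, 4206 mod 7 = 6.

x ≡ 4206 (mod 4788).


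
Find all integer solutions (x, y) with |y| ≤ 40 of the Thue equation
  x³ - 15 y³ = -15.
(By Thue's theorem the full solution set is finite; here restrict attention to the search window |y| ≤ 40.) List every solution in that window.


The equation is x³ - 15y³ = -15. For fixed y, x³ = 15·y³ − 15, so a solution requires the RHS to be a perfect cube.
Strategy: iterate y from -40 to 40, compute RHS = 15·y³ − 15, and check whether it is a (positive or negative) perfect cube.
Check small values of y:
  y = 0: RHS = -15 is not a perfect cube.
  y = 1: RHS = 0 = (0)³ ⇒ x = 0 works.
  y = -1: RHS = -30 is not a perfect cube.
  y = 2: RHS = 105 is not a perfect cube.
  y = -2: RHS = -135 is not a perfect cube.
  y = 3: RHS = 390 is not a perfect cube.
  y = -3: RHS = -420 is not a perfect cube.
Continuing the search up to |y| = 40 finds no further solutions beyond those listed.
Collected solutions: (0, 1).

Solutions (with |y| ≤ 40): (0, 1).


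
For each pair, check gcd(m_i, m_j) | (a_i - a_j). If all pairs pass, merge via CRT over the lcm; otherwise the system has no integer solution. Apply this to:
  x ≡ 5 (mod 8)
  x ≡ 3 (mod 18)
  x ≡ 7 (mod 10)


Moduli 8, 18, 10 are not pairwise coprime, so CRT works modulo lcm(m_i) when all pairwise compatibility conditions hold.
Pairwise compatibility: gcd(m_i, m_j) must divide a_i - a_j for every pair.
Merge one congruence at a time:
  Start: x ≡ 5 (mod 8).
  Combine with x ≡ 3 (mod 18): gcd(8, 18) = 2; 3 - 5 = -2, which IS divisible by 2, so compatible.
    Write x = 5 + 8·t and substitute into x ≡ 3 (mod 18): 8·t ≡ 3 − 5 = -2 (mod 18).
    Divide the congruence (and modulus) by g = 2: 4·t ≡ -1 (mod 9).
    Reduce coefficients mod 9: 4·t ≡ 8 (mod 9).
    The inverse of 4 mod 9 is 7 (since 4·7 = 28 = 3·9 + 1), so t ≡ 7·8 = 56 ≡ 2 (mod 9).
    Then x = 5 + 8·2 = 21, valid modulo lcm(8, 18) = 72: x ≡ 21 (mod 72).
  Combine with x ≡ 7 (mod 10): gcd(72, 10) = 2; 7 - 21 = -14, which IS divisible by 2, so compatible.
    Write x = 21 + 72·t and substitute into x ≡ 7 (mod 10): 72·t ≡ 7 − 21 = -14 (mod 10).
    Divide the congruence (and modulus) by g = 2: 36·t ≡ -7 (mod 5).
    Reduce coefficients mod 5: 1·t ≡ 3 (mod 5).
    So t ≡ 3 (mod 5).
    Then x = 21 + 72·3 = 237, valid modulo lcm(72, 10) = 360: x ≡ 237 (mod 360).
Verify: 237 mod 8 = 5, 237 mod 18 = 3, 237 mod 10 = 7.

x ≡ 237 (mod 360).


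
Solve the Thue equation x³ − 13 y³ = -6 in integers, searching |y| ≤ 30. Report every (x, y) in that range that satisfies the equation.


The equation is x³ - 13y³ = -6. For fixed y, x³ = 13·y³ − 6, so a solution requires the RHS to be a perfect cube.
Strategy: iterate y from -30 to 30, compute RHS = 13·y³ − 6, and check whether it is a (positive or negative) perfect cube.
Check small values of y:
  y = 0: RHS = -6 is not a perfect cube.
  y = 1: RHS = 7 is not a perfect cube.
  y = -1: RHS = -19 is not a perfect cube.
  y = 2: RHS = 98 is not a perfect cube.
  y = -2: RHS = -110 is not a perfect cube.
  y = 3: RHS = 345 is not a perfect cube.
  y = -3: RHS = -357 is not a perfect cube.
Continuing the search up to |y| = 30 finds no solutions either.
No (x, y) in the scanned range satisfies the equation.

No integer solutions with |y| ≤ 30.


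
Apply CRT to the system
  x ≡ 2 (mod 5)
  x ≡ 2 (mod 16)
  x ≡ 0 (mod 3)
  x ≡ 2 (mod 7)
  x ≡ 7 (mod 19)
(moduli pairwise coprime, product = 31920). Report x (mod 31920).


Product of moduli M = 5 · 16 · 3 · 7 · 19 = 31920.
Merge one congruence at a time:
  Start: x ≡ 2 (mod 5).
  Combine with x ≡ 2 (mod 16); new modulus lcm = 80.
    Write x = 2 + 5·t and substitute into x ≡ 2 (mod 16): 5·t ≡ 2 − 2 = 0 (mod 16).
    The inverse of 5 mod 16 is 13 (since 5·13 = 65 = 4·16 + 1), so t ≡ 13·0 = 0 ≡ 0 (mod 16).
    Then x = 2 + 5·0 = 2, valid modulo lcm(5, 16) = 80: x ≡ 2 (mod 80).
  Combine with x ≡ 0 (mod 3); new modulus lcm = 240.
    Write x = 2 + 80·t and substitute into x ≡ 0 (mod 3): 80·t ≡ 0 − 2 = -2 (mod 3).
    Reduce coefficients mod 3: 2·t ≡ 1 (mod 3).
    The inverse of 2 mod 3 is 2 (since 2·2 = 4 = 1·3 + 1), so t ≡ 2·1 = 2 ≡ 2 (mod 3).
    Then x = 2 + 80·2 = 162, valid modulo lcm(80, 3) = 240: x ≡ 162 (mod 240).
  Combine with x ≡ 2 (mod 7); new modulus lcm = 1680.
    Write x = 162 + 240·t and substitute into x ≡ 2 (mod 7): 240·t ≡ 2 − 162 = -160 (mod 7).
    Reduce coefficients mod 7: 2·t ≡ 1 (mod 7).
    The inverse of 2 mod 7 is 4 (since 2·4 = 8 = 1·7 + 1), so t ≡ 4·1 = 4 ≡ 4 (mod 7).
    Then x = 162 + 240·4 = 1122, valid modulo lcm(240, 7) = 1680: x ≡ 1122 (mod 1680).
  Combine with x ≡ 7 (mod 19); new modulus lcm = 31920.
    Write x = 1122 + 1680·t and substitute into x ≡ 7 (mod 19): 1680·t ≡ 7 − 1122 = -1115 (mod 19).
    Reduce coefficients mod 19: 8·t ≡ 6 (mod 19).
    The inverse of 8 mod 19 is 12 (since 8·12 = 96 = 5·19 + 1), so t ≡ 12·6 = 72 ≡ 15 (mod 19).
    Then x = 1122 + 1680·15 = 26322, valid modulo lcm(1680, 19) = 31920: x ≡ 26322 (mod 31920).
Verify against each original: 26322 mod 5 = 2, 26322 mod 16 = 2, 26322 mod 3 = 0, 26322 mod 7 = 2, 26322 mod 19 = 7.

x ≡ 26322 (mod 31920).


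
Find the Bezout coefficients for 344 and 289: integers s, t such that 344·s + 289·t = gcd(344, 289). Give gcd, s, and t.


Euclidean algorithm on (344, 289) — divide until remainder is 0:
  344 = 1 · 289 + 55
  289 = 5 · 55 + 14
  55 = 3 · 14 + 13
  14 = 1 · 13 + 1
  13 = 13 · 1 + 0
gcd(344, 289) = 1.
Track Bezout coefficients alongside the remainders: start with r₀ = 344 = a·1 + b·0 (s = 1, t = 0) and r₁ = 289 = a·0 + b·1 (s = 0, t = 1); each new remainder r_{k+1} = r_{k-1} − q_k·r_k inherits s_{k+1} = s_{k-1} − q_k·s_k, t_{k+1} = t_{k-1} − q_k·t_k, so r_k = a·s_k + b·t_k at every step:
  q = 1: r = 55, s = 1 − 1·0 = 1, t = 0 − 1·1 = -1  (check: 344·1 + 289·(-1) = 55)
  q = 5: r = 14, s = 0 − 5·1 = -5, t = 1 − 5·(-1) = 6  (check: 344·(-5) + 289·6 = 14)
  q = 3: r = 13, s = 1 − 3·(-5) = 16, t = -1 − 3·6 = -19  (check: 344·16 + 289·(-19) = 13)
  q = 1: r = 1, s = -5 − 1·16 = -21, t = 6 − 1·(-19) = 25  (check: 344·(-21) + 289·25 = 1)
The row with r = 1 (the gcd) gives the Bezout coefficients s = -21, t = 25.
Result: 344 · (-21) + 289 · (25) = 1.

gcd(344, 289) = 1; s = -21, t = 25 (check: 344·(-21) + 289·25 = 1).


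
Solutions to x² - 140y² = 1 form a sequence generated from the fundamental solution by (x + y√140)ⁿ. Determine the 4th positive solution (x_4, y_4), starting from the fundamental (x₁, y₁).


Step 1: Find the fundamental solution (x₁, y₁) of x² - 140y² = 1.
  Expand √140 as a continued fraction. a₀ = ⌊√140⌋ = 11; iterate m_{k+1} = d_k·a_k − m_k, d_{k+1} = (140 − m_{k+1}²)/d_k, a_{k+1} = ⌊(a₀ + m_{k+1})/d_{k+1}⌋ (starting m₀ = 0, d₀ = 1), with convergents p_k = a_k·p_{k-1} + p_{k-2}, q_k = a_k·q_{k-1} + q_{k-2} (p₋₁ = 1, q₋₁ = 0):
  k = 0: a₀ = 11; p₀/q₀ = 11/1; p₀² − 140·q₀² = 121 − 140 = -19.
  k = 1: m = 11, d = 19, a = ⌊(11 + 11)/19⌋ = 1; p/q = (1·11 + 1)/(1·1 + 0) = 12/1; p² − 140·q² = 144 − 140 = 4.
  k = 2: m = 8, d = 4, a = ⌊(11 + 8)/4⌋ = 4; p/q = (4·12 + 11)/(4·1 + 1) = 59/5; p² − 140·q² = 3481 − 3500 = -19.
  k = 3: m = 8, d = 19, a = ⌊(11 + 8)/19⌋ = 1; p/q = (1·59 + 12)/(1·5 + 1) = 71/6; p² − 140·q² = 5041 − 5040 = 1.
  The first convergent with p² − 140·q² = 1 gives the fundamental solution (x₁, y₁) = (71, 6).
Step 2: Apply the recurrence (x_{n+1}, y_{n+1}) = (x₁x_n + 140y₁y_n, x₁y_n + y₁x_n) repeatedly.
  From (x_1, y_1) = (71, 6): x_2 = 71·71 + 140·6·6 = 10081; y_2 = 71·6 + 6·71 = 852.
  From (x_2, y_2) = (10081, 852): x_3 = 71·10081 + 140·6·852 = 1431431; y_3 = 71·852 + 6·10081 = 120978.
  From (x_3, y_3) = (1431431, 120978): x_4 = 71·1431431 + 140·6·120978 = 203253121; y_4 = 71·120978 + 6·1431431 = 17178024.
Step 3: Verify x_4² - 140·y_4² = 41311831196240641 - 41311831196240640 = 1 (should be 1). ✓

(x_1, y_1) = (71, 6); (x_4, y_4) = (203253121, 17178024).


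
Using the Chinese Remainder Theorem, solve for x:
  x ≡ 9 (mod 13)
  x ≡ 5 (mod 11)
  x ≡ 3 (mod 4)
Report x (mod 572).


Moduli 13, 11, 4 are pairwise coprime; by CRT there is a unique solution modulo M = 13 · 11 · 4 = 572.
Solve pairwise, accumulating the modulus:
  Start with x ≡ 9 (mod 13).
  Combine with x ≡ 5 (mod 11): since gcd(13, 11) = 1, we get a unique residue mod 143.
    Write x = 9 + 13·t and substitute into x ≡ 5 (mod 11): 13·t ≡ 5 − 9 = -4 (mod 11).
    Reduce coefficients mod 11: 2·t ≡ 7 (mod 11).
    The inverse of 2 mod 11 is 6 (since 2·6 = 12 = 1·11 + 1), so t ≡ 6·7 = 42 ≡ 9 (mod 11).
    Then x = 9 + 13·9 = 126, valid modulo lcm(13, 11) = 143: x ≡ 126 (mod 143).
  Combine with x ≡ 3 (mod 4): since gcd(143, 4) = 1, we get a unique residue mod 572.
    Write x = 126 + 143·t and substitute into x ≡ 3 (mod 4): 143·t ≡ 3 − 126 = -123 (mod 4).
    Reduce coefficients mod 4: 3·t ≡ 1 (mod 4).
    The inverse of 3 mod 4 is 3 (since 3·3 = 9 = 2·4 + 1), so t ≡ 3·1 = 3 ≡ 3 (mod 4).
    Then x = 126 + 143·3 = 555, valid modulo lcm(143, 4) = 572: x ≡ 555 (mod 572).
Verify: 555 mod 13 = 9 ✓, 555 mod 11 = 5 ✓, 555 mod 4 = 3 ✓.

x ≡ 555 (mod 572).


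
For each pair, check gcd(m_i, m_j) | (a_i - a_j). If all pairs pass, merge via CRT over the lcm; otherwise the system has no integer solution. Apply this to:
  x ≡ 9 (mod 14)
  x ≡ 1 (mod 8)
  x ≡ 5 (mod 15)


Moduli 14, 8, 15 are not pairwise coprime, so CRT works modulo lcm(m_i) when all pairwise compatibility conditions hold.
Pairwise compatibility: gcd(m_i, m_j) must divide a_i - a_j for every pair.
Merge one congruence at a time:
  Start: x ≡ 9 (mod 14).
  Combine with x ≡ 1 (mod 8): gcd(14, 8) = 2; 1 - 9 = -8, which IS divisible by 2, so compatible.
    Write x = 9 + 14·t and substitute into x ≡ 1 (mod 8): 14·t ≡ 1 − 9 = -8 (mod 8).
    Divide the congruence (and modulus) by g = 2: 7·t ≡ -4 (mod 4).
    Reduce coefficients mod 4: 3·t ≡ 0 (mod 4).
    The inverse of 3 mod 4 is 3 (since 3·3 = 9 = 2·4 + 1), so t ≡ 3·0 = 0 ≡ 0 (mod 4).
    Then x = 9 + 14·0 = 9, valid modulo lcm(14, 8) = 56: x ≡ 9 (mod 56).
  Combine with x ≡ 5 (mod 15): gcd(56, 15) = 1; 5 - 9 = -4, which IS divisible by 1, so compatible.
    Write x = 9 + 56·t and substitute into x ≡ 5 (mod 15): 56·t ≡ 5 − 9 = -4 (mod 15).
    Reduce coefficients mod 15: 11·t ≡ 11 (mod 15).
    The inverse of 11 mod 15 is 11 (since 11·11 = 121 = 8·15 + 1), so t ≡ 11·11 = 121 ≡ 1 (mod 15).
    Then x = 9 + 56·1 = 65, valid modulo lcm(56, 15) = 840: x ≡ 65 (mod 840).
Verify: 65 mod 14 = 9, 65 mod 8 = 1, 65 mod 15 = 5.

x ≡ 65 (mod 840).


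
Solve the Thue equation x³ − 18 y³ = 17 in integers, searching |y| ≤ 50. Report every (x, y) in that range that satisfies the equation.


The equation is x³ - 18y³ = 17. For fixed y, x³ = 18·y³ + 17, so a solution requires the RHS to be a perfect cube.
Strategy: iterate y from -50 to 50, compute RHS = 18·y³ + 17, and check whether it is a (positive or negative) perfect cube.
Check small values of y:
  y = 0: RHS = 17 is not a perfect cube.
  y = 1: RHS = 35 is not a perfect cube.
  y = -1: RHS = -1 = (-1)³ ⇒ x = -1 works.
  y = 2: RHS = 161 is not a perfect cube.
  y = -2: RHS = -127 is not a perfect cube.
  y = 3: RHS = 503 is not a perfect cube.
  y = -3: RHS = -469 is not a perfect cube.
Continuing the search up to |y| = 50 finds no further solutions beyond those listed.
Collected solutions: (-1, -1).

Solutions (with |y| ≤ 50): (-1, -1).


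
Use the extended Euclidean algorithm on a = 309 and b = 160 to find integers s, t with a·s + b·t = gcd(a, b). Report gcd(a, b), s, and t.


Euclidean algorithm on (309, 160) — divide until remainder is 0:
  309 = 1 · 160 + 149
  160 = 1 · 149 + 11
  149 = 13 · 11 + 6
  11 = 1 · 6 + 5
  6 = 1 · 5 + 1
  5 = 5 · 1 + 0
gcd(309, 160) = 1.
Track Bezout coefficients alongside the remainders: start with r₀ = 309 = a·1 + b·0 (s = 1, t = 0) and r₁ = 160 = a·0 + b·1 (s = 0, t = 1); each new remainder r_{k+1} = r_{k-1} − q_k·r_k inherits s_{k+1} = s_{k-1} − q_k·s_k, t_{k+1} = t_{k-1} − q_k·t_k, so r_k = a·s_k + b·t_k at every step:
  q = 1: r = 149, s = 1 − 1·0 = 1, t = 0 − 1·1 = -1  (check: 309·1 + 160·(-1) = 149)
  q = 1: r = 11, s = 0 − 1·1 = -1, t = 1 − 1·(-1) = 2  (check: 309·(-1) + 160·2 = 11)
  q = 13: r = 6, s = 1 − 13·(-1) = 14, t = -1 − 13·2 = -27  (check: 309·14 + 160·(-27) = 6)
  q = 1: r = 5, s = -1 − 1·14 = -15, t = 2 − 1·(-27) = 29  (check: 309·(-15) + 160·29 = 5)
  q = 1: r = 1, s = 14 − 1·(-15) = 29, t = -27 − 1·29 = -56  (check: 309·29 + 160·(-56) = 1)
The row with r = 1 (the gcd) gives the Bezout coefficients s = 29, t = -56.
Result: 309 · (29) + 160 · (-56) = 1.

gcd(309, 160) = 1; s = 29, t = -56 (check: 309·29 + 160·(-56) = 1).


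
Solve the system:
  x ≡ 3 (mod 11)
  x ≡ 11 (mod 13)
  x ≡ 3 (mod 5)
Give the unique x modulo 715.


Moduli 11, 13, 5 are pairwise coprime; by CRT there is a unique solution modulo M = 11 · 13 · 5 = 715.
Solve pairwise, accumulating the modulus:
  Start with x ≡ 3 (mod 11).
  Combine with x ≡ 11 (mod 13): since gcd(11, 13) = 1, we get a unique residue mod 143.
    Write x = 3 + 11·t and substitute into x ≡ 11 (mod 13): 11·t ≡ 11 − 3 = 8 (mod 13).
    The inverse of 11 mod 13 is 6 (since 11·6 = 66 = 5·13 + 1), so t ≡ 6·8 = 48 ≡ 9 (mod 13).
    Then x = 3 + 11·9 = 102, valid modulo lcm(11, 13) = 143: x ≡ 102 (mod 143).
  Combine with x ≡ 3 (mod 5): since gcd(143, 5) = 1, we get a unique residue mod 715.
    Write x = 102 + 143·t and substitute into x ≡ 3 (mod 5): 143·t ≡ 3 − 102 = -99 (mod 5).
    Reduce coefficients mod 5: 3·t ≡ 1 (mod 5).
    The inverse of 3 mod 5 is 2 (since 3·2 = 6 = 1·5 + 1), so t ≡ 2·1 = 2 ≡ 2 (mod 5).
    Then x = 102 + 143·2 = 388, valid modulo lcm(143, 5) = 715: x ≡ 388 (mod 715).
Verify: 388 mod 11 = 3 ✓, 388 mod 13 = 11 ✓, 388 mod 5 = 3 ✓.

x ≡ 388 (mod 715).


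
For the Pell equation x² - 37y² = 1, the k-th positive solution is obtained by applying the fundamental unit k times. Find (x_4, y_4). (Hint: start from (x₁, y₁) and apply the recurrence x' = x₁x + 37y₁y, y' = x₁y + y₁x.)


Step 1: Find the fundamental solution (x₁, y₁) of x² - 37y² = 1.
  Expand √37 as a continued fraction. a₀ = ⌊√37⌋ = 6; iterate m_{k+1} = d_k·a_k − m_k, d_{k+1} = (37 − m_{k+1}²)/d_k, a_{k+1} = ⌊(a₀ + m_{k+1})/d_{k+1}⌋ (starting m₀ = 0, d₀ = 1), with convergents p_k = a_k·p_{k-1} + p_{k-2}, q_k = a_k·q_{k-1} + q_{k-2} (p₋₁ = 1, q₋₁ = 0):
  k = 0: a₀ = 6; p₀/q₀ = 6/1; p₀² − 37·q₀² = 36 − 37 = -1.
  k = 1: m = 6, d = 1, a = ⌊(6 + 6)/1⌋ = 12; p/q = (12·6 + 1)/(12·1 + 0) = 73/12; p² − 37·q² = 5329 − 5328 = 1.
  The first convergent with p² − 37·q² = 1 gives the fundamental solution (x₁, y₁) = (73, 12).
Step 2: Apply the recurrence (x_{n+1}, y_{n+1}) = (x₁x_n + 37y₁y_n, x₁y_n + y₁x_n) repeatedly.
  From (x_1, y_1) = (73, 12): x_2 = 73·73 + 37·12·12 = 10657; y_2 = 73·12 + 12·73 = 1752.
  From (x_2, y_2) = (10657, 1752): x_3 = 73·10657 + 37·12·1752 = 1555849; y_3 = 73·1752 + 12·10657 = 255780.
  From (x_3, y_3) = (1555849, 255780): x_4 = 73·1555849 + 37·12·255780 = 227143297; y_4 = 73·255780 + 12·1555849 = 37342128.
Step 3: Verify x_4² - 37·y_4² = 51594077372030209 - 51594077372030208 = 1 (should be 1). ✓

(x_1, y_1) = (73, 12); (x_4, y_4) = (227143297, 37342128).


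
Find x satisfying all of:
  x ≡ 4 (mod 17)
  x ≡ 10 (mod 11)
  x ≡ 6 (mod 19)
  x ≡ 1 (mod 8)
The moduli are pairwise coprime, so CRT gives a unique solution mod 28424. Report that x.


Product of moduli M = 17 · 11 · 19 · 8 = 28424.
Merge one congruence at a time:
  Start: x ≡ 4 (mod 17).
  Combine with x ≡ 10 (mod 11); new modulus lcm = 187.
    Write x = 4 + 17·t and substitute into x ≡ 10 (mod 11): 17·t ≡ 10 − 4 = 6 (mod 11).
    Reduce coefficients mod 11: 6·t ≡ 6 (mod 11).
    The inverse of 6 mod 11 is 2 (since 6·2 = 12 = 1·11 + 1), so t ≡ 2·6 = 12 ≡ 1 (mod 11).
    Then x = 4 + 17·1 = 21, valid modulo lcm(17, 11) = 187: x ≡ 21 (mod 187).
  Combine with x ≡ 6 (mod 19); new modulus lcm = 3553.
    Write x = 21 + 187·t and substitute into x ≡ 6 (mod 19): 187·t ≡ 6 − 21 = -15 (mod 19).
    Reduce coefficients mod 19: 16·t ≡ 4 (mod 19).
    The inverse of 16 mod 19 is 6 (since 16·6 = 96 = 5·19 + 1), so t ≡ 6·4 = 24 ≡ 5 (mod 19).
    Then x = 21 + 187·5 = 956, valid modulo lcm(187, 19) = 3553: x ≡ 956 (mod 3553).
  Combine with x ≡ 1 (mod 8); new modulus lcm = 28424.
    Write x = 956 + 3553·t and substitute into x ≡ 1 (mod 8): 3553·t ≡ 1 − 956 = -955 (mod 8).
    Reduce coefficients mod 8: 1·t ≡ 5 (mod 8).
    So t ≡ 5 (mod 8).
    Then x = 956 + 3553·5 = 18721, valid modulo lcm(3553, 8) = 28424: x ≡ 18721 (mod 28424).
Verify against each original: 18721 mod 17 = 4, 18721 mod 11 = 10, 18721 mod 19 = 6, 18721 mod 8 = 1.

x ≡ 18721 (mod 28424).


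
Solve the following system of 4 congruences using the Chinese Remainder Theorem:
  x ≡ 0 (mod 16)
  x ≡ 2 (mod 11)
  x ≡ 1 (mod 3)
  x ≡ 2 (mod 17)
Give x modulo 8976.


Product of moduli M = 16 · 11 · 3 · 17 = 8976.
Merge one congruence at a time:
  Start: x ≡ 0 (mod 16).
  Combine with x ≡ 2 (mod 11); new modulus lcm = 176.
    Write x = 0 + 16·t and substitute into x ≡ 2 (mod 11): 16·t ≡ 2 − 0 = 2 (mod 11).
    Reduce coefficients mod 11: 5·t ≡ 2 (mod 11).
    The inverse of 5 mod 11 is 9 (since 5·9 = 45 = 4·11 + 1), so t ≡ 9·2 = 18 ≡ 7 (mod 11).
    Then x = 0 + 16·7 = 112, valid modulo lcm(16, 11) = 176: x ≡ 112 (mod 176).
  Combine with x ≡ 1 (mod 3); new modulus lcm = 528.
    Write x = 112 + 176·t and substitute into x ≡ 1 (mod 3): 176·t ≡ 1 − 112 = -111 (mod 3).
    Reduce coefficients mod 3: 2·t ≡ 0 (mod 3).
    The inverse of 2 mod 3 is 2 (since 2·2 = 4 = 1·3 + 1), so t ≡ 2·0 = 0 ≡ 0 (mod 3).
    Then x = 112 + 176·0 = 112, valid modulo lcm(176, 3) = 528: x ≡ 112 (mod 528).
  Combine with x ≡ 2 (mod 17); new modulus lcm = 8976.
    Write x = 112 + 528·t and substitute into x ≡ 2 (mod 17): 528·t ≡ 2 − 112 = -110 (mod 17).
    Reduce coefficients mod 17: 1·t ≡ 9 (mod 17).
    So t ≡ 9 (mod 17).
    Then x = 112 + 528·9 = 4864, valid modulo lcm(528, 17) = 8976: x ≡ 4864 (mod 8976).
Verify against each original: 4864 mod 16 = 0, 4864 mod 11 = 2, 4864 mod 3 = 1, 4864 mod 17 = 2.

x ≡ 4864 (mod 8976).


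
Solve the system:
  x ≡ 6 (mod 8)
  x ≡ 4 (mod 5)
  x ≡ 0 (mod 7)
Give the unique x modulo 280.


Moduli 8, 5, 7 are pairwise coprime; by CRT there is a unique solution modulo M = 8 · 5 · 7 = 280.
Solve pairwise, accumulating the modulus:
  Start with x ≡ 6 (mod 8).
  Combine with x ≡ 4 (mod 5): since gcd(8, 5) = 1, we get a unique residue mod 40.
    Write x = 6 + 8·t and substitute into x ≡ 4 (mod 5): 8·t ≡ 4 − 6 = -2 (mod 5).
    Reduce coefficients mod 5: 3·t ≡ 3 (mod 5).
    The inverse of 3 mod 5 is 2 (since 3·2 = 6 = 1·5 + 1), so t ≡ 2·3 = 6 ≡ 1 (mod 5).
    Then x = 6 + 8·1 = 14, valid modulo lcm(8, 5) = 40: x ≡ 14 (mod 40).
  Combine with x ≡ 0 (mod 7): since gcd(40, 7) = 1, we get a unique residue mod 280.
    Write x = 14 + 40·t and substitute into x ≡ 0 (mod 7): 40·t ≡ 0 − 14 = -14 (mod 7).
    Reduce coefficients mod 7: 5·t ≡ 0 (mod 7).
    The inverse of 5 mod 7 is 3 (since 5·3 = 15 = 2·7 + 1), so t ≡ 3·0 = 0 ≡ 0 (mod 7).
    Then x = 14 + 40·0 = 14, valid modulo lcm(40, 7) = 280: x ≡ 14 (mod 280).
Verify: 14 mod 8 = 6 ✓, 14 mod 5 = 4 ✓, 14 mod 7 = 0 ✓.

x ≡ 14 (mod 280).


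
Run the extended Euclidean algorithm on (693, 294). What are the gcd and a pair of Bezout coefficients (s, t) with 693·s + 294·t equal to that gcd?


Euclidean algorithm on (693, 294) — divide until remainder is 0:
  693 = 2 · 294 + 105
  294 = 2 · 105 + 84
  105 = 1 · 84 + 21
  84 = 4 · 21 + 0
gcd(693, 294) = 21.
Track Bezout coefficients alongside the remainders: start with r₀ = 693 = a·1 + b·0 (s = 1, t = 0) and r₁ = 294 = a·0 + b·1 (s = 0, t = 1); each new remainder r_{k+1} = r_{k-1} − q_k·r_k inherits s_{k+1} = s_{k-1} − q_k·s_k, t_{k+1} = t_{k-1} − q_k·t_k, so r_k = a·s_k + b·t_k at every step:
  q = 2: r = 105, s = 1 − 2·0 = 1, t = 0 − 2·1 = -2  (check: 693·1 + 294·(-2) = 105)
  q = 2: r = 84, s = 0 − 2·1 = -2, t = 1 − 2·(-2) = 5  (check: 693·(-2) + 294·5 = 84)
  q = 1: r = 21, s = 1 − 1·(-2) = 3, t = -2 − 1·5 = -7  (check: 693·3 + 294·(-7) = 21)
The row with r = 21 (the gcd) gives the Bezout coefficients s = 3, t = -7.
Result: 693 · (3) + 294 · (-7) = 21.

gcd(693, 294) = 21; s = 3, t = -7 (check: 693·3 + 294·(-7) = 21).


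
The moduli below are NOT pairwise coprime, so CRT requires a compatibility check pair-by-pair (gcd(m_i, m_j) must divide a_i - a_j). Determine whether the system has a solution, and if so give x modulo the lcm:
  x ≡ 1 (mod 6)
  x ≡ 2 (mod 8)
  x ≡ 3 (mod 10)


Moduli 6, 8, 10 are not pairwise coprime, so CRT works modulo lcm(m_i) when all pairwise compatibility conditions hold.
Pairwise compatibility: gcd(m_i, m_j) must divide a_i - a_j for every pair.
Merge one congruence at a time:
  Start: x ≡ 1 (mod 6).
  Combine with x ≡ 2 (mod 8): gcd(6, 8) = 2, and 2 - 1 = 1 is NOT divisible by 2.
    ⇒ system is inconsistent (no integer solution).

No solution (the system is inconsistent).


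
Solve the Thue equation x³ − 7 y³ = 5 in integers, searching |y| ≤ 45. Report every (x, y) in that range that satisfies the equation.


The equation is x³ - 7y³ = 5. For fixed y, x³ = 7·y³ + 5, so a solution requires the RHS to be a perfect cube.
Strategy: iterate y from -45 to 45, compute RHS = 7·y³ + 5, and check whether it is a (positive or negative) perfect cube.
Check small values of y:
  y = 0: RHS = 5 is not a perfect cube.
  y = 1: RHS = 12 is not a perfect cube.
  y = -1: RHS = -2 is not a perfect cube.
  y = 2: RHS = 61 is not a perfect cube.
  y = -2: RHS = -51 is not a perfect cube.
  y = 3: RHS = 194 is not a perfect cube.
  y = -3: RHS = -184 is not a perfect cube.
Continuing the search up to |y| = 45 finds no solutions either.
No (x, y) in the scanned range satisfies the equation.

No integer solutions with |y| ≤ 45.


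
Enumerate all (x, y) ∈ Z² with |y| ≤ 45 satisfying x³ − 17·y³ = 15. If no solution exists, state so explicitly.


The equation is x³ - 17y³ = 15. For fixed y, x³ = 17·y³ + 15, so a solution requires the RHS to be a perfect cube.
Strategy: iterate y from -45 to 45, compute RHS = 17·y³ + 15, and check whether it is a (positive or negative) perfect cube.
Check small values of y:
  y = 0: RHS = 15 is not a perfect cube.
  y = 1: RHS = 32 is not a perfect cube.
  y = -1: RHS = -2 is not a perfect cube.
  y = 2: RHS = 151 is not a perfect cube.
  y = -2: RHS = -121 is not a perfect cube.
  y = 3: RHS = 474 is not a perfect cube.
  y = -3: RHS = -444 is not a perfect cube.
Continuing the search up to |y| = 45 finds no solutions either.
No (x, y) in the scanned range satisfies the equation.

No integer solutions with |y| ≤ 45.


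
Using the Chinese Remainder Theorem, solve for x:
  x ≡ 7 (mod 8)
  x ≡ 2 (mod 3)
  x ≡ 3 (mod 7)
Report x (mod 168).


Moduli 8, 3, 7 are pairwise coprime; by CRT there is a unique solution modulo M = 8 · 3 · 7 = 168.
Solve pairwise, accumulating the modulus:
  Start with x ≡ 7 (mod 8).
  Combine with x ≡ 2 (mod 3): since gcd(8, 3) = 1, we get a unique residue mod 24.
    Write x = 7 + 8·t and substitute into x ≡ 2 (mod 3): 8·t ≡ 2 − 7 = -5 (mod 3).
    Reduce coefficients mod 3: 2·t ≡ 1 (mod 3).
    The inverse of 2 mod 3 is 2 (since 2·2 = 4 = 1·3 + 1), so t ≡ 2·1 = 2 ≡ 2 (mod 3).
    Then x = 7 + 8·2 = 23, valid modulo lcm(8, 3) = 24: x ≡ 23 (mod 24).
  Combine with x ≡ 3 (mod 7): since gcd(24, 7) = 1, we get a unique residue mod 168.
    Write x = 23 + 24·t and substitute into x ≡ 3 (mod 7): 24·t ≡ 3 − 23 = -20 (mod 7).
    Reduce coefficients mod 7: 3·t ≡ 1 (mod 7).
    The inverse of 3 mod 7 is 5 (since 3·5 = 15 = 2·7 + 1), so t ≡ 5·1 = 5 ≡ 5 (mod 7).
    Then x = 23 + 24·5 = 143, valid modulo lcm(24, 7) = 168: x ≡ 143 (mod 168).
Verify: 143 mod 8 = 7 ✓, 143 mod 3 = 2 ✓, 143 mod 7 = 3 ✓.

x ≡ 143 (mod 168).


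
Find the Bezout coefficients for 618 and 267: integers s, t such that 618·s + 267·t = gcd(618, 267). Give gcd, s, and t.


Euclidean algorithm on (618, 267) — divide until remainder is 0:
  618 = 2 · 267 + 84
  267 = 3 · 84 + 15
  84 = 5 · 15 + 9
  15 = 1 · 9 + 6
  9 = 1 · 6 + 3
  6 = 2 · 3 + 0
gcd(618, 267) = 3.
Track Bezout coefficients alongside the remainders: start with r₀ = 618 = a·1 + b·0 (s = 1, t = 0) and r₁ = 267 = a·0 + b·1 (s = 0, t = 1); each new remainder r_{k+1} = r_{k-1} − q_k·r_k inherits s_{k+1} = s_{k-1} − q_k·s_k, t_{k+1} = t_{k-1} − q_k·t_k, so r_k = a·s_k + b·t_k at every step:
  q = 2: r = 84, s = 1 − 2·0 = 1, t = 0 − 2·1 = -2  (check: 618·1 + 267·(-2) = 84)
  q = 3: r = 15, s = 0 − 3·1 = -3, t = 1 − 3·(-2) = 7  (check: 618·(-3) + 267·7 = 15)
  q = 5: r = 9, s = 1 − 5·(-3) = 16, t = -2 − 5·7 = -37  (check: 618·16 + 267·(-37) = 9)
  q = 1: r = 6, s = -3 − 1·16 = -19, t = 7 − 1·(-37) = 44  (check: 618·(-19) + 267·44 = 6)
  q = 1: r = 3, s = 16 − 1·(-19) = 35, t = -37 − 1·44 = -81  (check: 618·35 + 267·(-81) = 3)
The row with r = 3 (the gcd) gives the Bezout coefficients s = 35, t = -81.
Result: 618 · (35) + 267 · (-81) = 3.

gcd(618, 267) = 3; s = 35, t = -81 (check: 618·35 + 267·(-81) = 3).


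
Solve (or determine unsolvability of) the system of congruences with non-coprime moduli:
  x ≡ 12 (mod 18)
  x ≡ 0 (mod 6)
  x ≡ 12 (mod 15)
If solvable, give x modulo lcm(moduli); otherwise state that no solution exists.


Moduli 18, 6, 15 are not pairwise coprime, so CRT works modulo lcm(m_i) when all pairwise compatibility conditions hold.
Pairwise compatibility: gcd(m_i, m_j) must divide a_i - a_j for every pair.
Merge one congruence at a time:
  Start: x ≡ 12 (mod 18).
  Combine with x ≡ 0 (mod 6): gcd(18, 6) = 6; 0 - 12 = -12, which IS divisible by 6, so compatible.
    Write x = 12 + 18·t and substitute into x ≡ 0 (mod 6): 18·t ≡ 0 − 12 = -12 (mod 6).
    Divide the congruence (and modulus) by g = 6: 3·t ≡ -2 (mod 1).
    Modulo 1 every t works; take t = 0.
    Then x = 12 + 18·0 = 12, valid modulo lcm(18, 6) = 18: x ≡ 12 (mod 18).
  Combine with x ≡ 12 (mod 15): gcd(18, 15) = 3; 12 - 12 = 0, which IS divisible by 3, so compatible.
    Write x = 12 + 18·t and substitute into x ≡ 12 (mod 15): 18·t ≡ 12 − 12 = 0 (mod 15).
    Divide the congruence (and modulus) by g = 3: 6·t ≡ 0 (mod 5).
    Reduce coefficients mod 5: 1·t ≡ 0 (mod 5).
    So t ≡ 0 (mod 5).
    Then x = 12 + 18·0 = 12, valid modulo lcm(18, 15) = 90: x ≡ 12 (mod 90).
Verify: 12 mod 18 = 12, 12 mod 6 = 0, 12 mod 15 = 12.

x ≡ 12 (mod 90).


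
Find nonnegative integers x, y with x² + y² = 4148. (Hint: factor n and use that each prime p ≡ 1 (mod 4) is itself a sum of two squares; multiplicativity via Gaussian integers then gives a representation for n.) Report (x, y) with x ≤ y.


Step 1: Factor n = 4148 = 2^2 · 17 · 61.
Step 2: Check the mod-4 condition on each prime factor: 2 = 2 (special); 17 ≡ 1 (mod 4), exponent 1; 61 ≡ 1 (mod 4), exponent 1.
All primes ≡ 3 (mod 4) appear to even exponent (or don't appear), so by the two-squares theorem n IS expressible as a sum of two squares.
Step 3: Build a representation. Group n = k² · m with k = 2 and m = 17 · 61 = 1037 (a product of primes ≡ 1 (mod 4)); a representation of m scales to one of n via (k·x)² + (k·y)² = k²(x² + y²). Each prime p ≡ 1 (mod 4) is itself a sum of two squares; find a² by testing p − a² for a perfect square:
  17: 17 − 1² = 16 = 4² ⇒ 17 = 1² + 4².
  61: 61 − 1² = 60, 61 − 2² = 57, 61 − 3² = 52, 61 − 4² = 45, 61 − 5² = 36 = 6² ⇒ 61 = 5² + 6².
  Combine using the Brahmagupta–Fibonacci identity (a² + b²)(c² + d²) = (ac − bd)² + (ad + bc)² = (ac + bd)² + (ad − bc)²:
  17 · 61 = 1037: from (1² + 4²)(5² + 6²), take (1·5 − 4·6, 1·6 + 4·5) = (5 − 24, 6 + 20) = (-19, 26); dropping signs (only squares matter) gives (19, 26); check 19² + 26² = 361 + 676 = 1037 ✓.
  Scale by k = 2: (2·19, 2·26) = (38, 52).
Step 4: Order so x ≤ y and verify: 38² + 52² = 1444 + 2704 = 4148 = n. ✓

n = 4148 = 38² + 52² (one valid representation with x ≤ y).


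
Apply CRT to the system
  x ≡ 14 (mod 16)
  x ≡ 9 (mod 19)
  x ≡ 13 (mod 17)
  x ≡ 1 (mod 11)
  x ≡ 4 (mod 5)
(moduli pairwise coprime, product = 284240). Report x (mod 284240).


Product of moduli M = 16 · 19 · 17 · 11 · 5 = 284240.
Merge one congruence at a time:
  Start: x ≡ 14 (mod 16).
  Combine with x ≡ 9 (mod 19); new modulus lcm = 304.
    Write x = 14 + 16·t and substitute into x ≡ 9 (mod 19): 16·t ≡ 9 − 14 = -5 (mod 19).
    Reduce coefficients mod 19: 16·t ≡ 14 (mod 19).
    The inverse of 16 mod 19 is 6 (since 16·6 = 96 = 5·19 + 1), so t ≡ 6·14 = 84 ≡ 8 (mod 19).
    Then x = 14 + 16·8 = 142, valid modulo lcm(16, 19) = 304: x ≡ 142 (mod 304).
  Combine with x ≡ 13 (mod 17); new modulus lcm = 5168.
    Write x = 142 + 304·t and substitute into x ≡ 13 (mod 17): 304·t ≡ 13 − 142 = -129 (mod 17).
    Reduce coefficients mod 17: 15·t ≡ 7 (mod 17).
    The inverse of 15 mod 17 is 8 (since 15·8 = 120 = 7·17 + 1), so t ≡ 8·7 = 56 ≡ 5 (mod 17).
    Then x = 142 + 304·5 = 1662, valid modulo lcm(304, 17) = 5168: x ≡ 1662 (mod 5168).
  Combine with x ≡ 1 (mod 11); new modulus lcm = 56848.
    Write x = 1662 + 5168·t and substitute into x ≡ 1 (mod 11): 5168·t ≡ 1 − 1662 = -1661 (mod 11).
    Reduce coefficients mod 11: 9·t ≡ 0 (mod 11).
    The inverse of 9 mod 11 is 5 (since 9·5 = 45 = 4·11 + 1), so t ≡ 5·0 = 0 ≡ 0 (mod 11).
    Then x = 1662 + 5168·0 = 1662, valid modulo lcm(5168, 11) = 56848: x ≡ 1662 (mod 56848).
  Combine with x ≡ 4 (mod 5); new modulus lcm = 284240.
    Write x = 1662 + 56848·t and substitute into x ≡ 4 (mod 5): 56848·t ≡ 4 − 1662 = -1658 (mod 5).
    Reduce coefficients mod 5: 3·t ≡ 2 (mod 5).
    The inverse of 3 mod 5 is 2 (since 3·2 = 6 = 1·5 + 1), so t ≡ 2·2 = 4 ≡ 4 (mod 5).
    Then x = 1662 + 56848·4 = 229054, valid modulo lcm(56848, 5) = 284240: x ≡ 229054 (mod 284240).
Verify against each original: 229054 mod 16 = 14, 229054 mod 19 = 9, 229054 mod 17 = 13, 229054 mod 11 = 1, 229054 mod 5 = 4.

x ≡ 229054 (mod 284240).


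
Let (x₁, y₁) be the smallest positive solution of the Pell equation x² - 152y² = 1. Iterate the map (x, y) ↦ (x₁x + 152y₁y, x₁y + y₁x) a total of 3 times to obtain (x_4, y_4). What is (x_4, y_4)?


Step 1: Find the fundamental solution (x₁, y₁) of x² - 152y² = 1.
  Expand √152 as a continued fraction. a₀ = ⌊√152⌋ = 12; iterate m_{k+1} = d_k·a_k − m_k, d_{k+1} = (152 − m_{k+1}²)/d_k, a_{k+1} = ⌊(a₀ + m_{k+1})/d_{k+1}⌋ (starting m₀ = 0, d₀ = 1), with convergents p_k = a_k·p_{k-1} + p_{k-2}, q_k = a_k·q_{k-1} + q_{k-2} (p₋₁ = 1, q₋₁ = 0):
  k = 0: a₀ = 12; p₀/q₀ = 12/1; p₀² − 152·q₀² = 144 − 152 = -8.
  k = 1: m = 12, d = 8, a = ⌊(12 + 12)/8⌋ = 3; p/q = (3·12 + 1)/(3·1 + 0) = 37/3; p² − 152·q² = 1369 − 1368 = 1.
  The first convergent with p² − 152·q² = 1 gives the fundamental solution (x₁, y₁) = (37, 3).
Step 2: Apply the recurrence (x_{n+1}, y_{n+1}) = (x₁x_n + 152y₁y_n, x₁y_n + y₁x_n) repeatedly.
  From (x_1, y_1) = (37, 3): x_2 = 37·37 + 152·3·3 = 2737; y_2 = 37·3 + 3·37 = 222.
  From (x_2, y_2) = (2737, 222): x_3 = 37·2737 + 152·3·222 = 202501; y_3 = 37·222 + 3·2737 = 16425.
  From (x_3, y_3) = (202501, 16425): x_4 = 37·202501 + 152·3·16425 = 14982337; y_4 = 37·16425 + 3·202501 = 1215228.
Step 3: Verify x_4² - 152·y_4² = 224470421981569 - 224470421981568 = 1 (should be 1). ✓

(x_1, y_1) = (37, 3); (x_4, y_4) = (14982337, 1215228).


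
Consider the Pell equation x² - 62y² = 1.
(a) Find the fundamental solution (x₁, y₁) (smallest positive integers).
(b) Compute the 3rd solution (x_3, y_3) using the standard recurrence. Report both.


Step 1: Find the fundamental solution (x₁, y₁) of x² - 62y² = 1.
  Expand √62 as a continued fraction. a₀ = ⌊√62⌋ = 7; iterate m_{k+1} = d_k·a_k − m_k, d_{k+1} = (62 − m_{k+1}²)/d_k, a_{k+1} = ⌊(a₀ + m_{k+1})/d_{k+1}⌋ (starting m₀ = 0, d₀ = 1), with convergents p_k = a_k·p_{k-1} + p_{k-2}, q_k = a_k·q_{k-1} + q_{k-2} (p₋₁ = 1, q₋₁ = 0):
  k = 0: a₀ = 7; p₀/q₀ = 7/1; p₀² − 62·q₀² = 49 − 62 = -13.
  k = 1: m = 7, d = 13, a = ⌊(7 + 7)/13⌋ = 1; p/q = (1·7 + 1)/(1·1 + 0) = 8/1; p² − 62·q² = 64 − 62 = 2.
  k = 2: m = 6, d = 2, a = ⌊(7 + 6)/2⌋ = 6; p/q = (6·8 + 7)/(6·1 + 1) = 55/7; p² − 62·q² = 3025 − 3038 = -13.
  k = 3: m = 6, d = 13, a = ⌊(7 + 6)/13⌋ = 1; p/q = (1·55 + 8)/(1·7 + 1) = 63/8; p² − 62·q² = 3969 − 3968 = 1.
  The first convergent with p² − 62·q² = 1 gives the fundamental solution (x₁, y₁) = (63, 8).
Step 2: Apply the recurrence (x_{n+1}, y_{n+1}) = (x₁x_n + 62y₁y_n, x₁y_n + y₁x_n) repeatedly.
  From (x_1, y_1) = (63, 8): x_2 = 63·63 + 62·8·8 = 7937; y_2 = 63·8 + 8·63 = 1008.
  From (x_2, y_2) = (7937, 1008): x_3 = 63·7937 + 62·8·1008 = 999999; y_3 = 63·1008 + 8·7937 = 127000.
Step 3: Verify x_3² - 62·y_3² = 999998000001 - 999998000000 = 1 (should be 1). ✓

(x_1, y_1) = (63, 8); (x_3, y_3) = (999999, 127000).


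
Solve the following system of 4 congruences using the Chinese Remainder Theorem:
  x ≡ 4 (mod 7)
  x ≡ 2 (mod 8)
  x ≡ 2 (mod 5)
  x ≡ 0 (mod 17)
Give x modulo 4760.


Product of moduli M = 7 · 8 · 5 · 17 = 4760.
Merge one congruence at a time:
  Start: x ≡ 4 (mod 7).
  Combine with x ≡ 2 (mod 8); new modulus lcm = 56.
    Write x = 4 + 7·t and substitute into x ≡ 2 (mod 8): 7·t ≡ 2 − 4 = -2 (mod 8).
    Reduce coefficients mod 8: 7·t ≡ 6 (mod 8).
    The inverse of 7 mod 8 is 7 (since 7·7 = 49 = 6·8 + 1), so t ≡ 7·6 = 42 ≡ 2 (mod 8).
    Then x = 4 + 7·2 = 18, valid modulo lcm(7, 8) = 56: x ≡ 18 (mod 56).
  Combine with x ≡ 2 (mod 5); new modulus lcm = 280.
    Write x = 18 + 56·t and substitute into x ≡ 2 (mod 5): 56·t ≡ 2 − 18 = -16 (mod 5).
    Reduce coefficients mod 5: 1·t ≡ 4 (mod 5).
    So t ≡ 4 (mod 5).
    Then x = 18 + 56·4 = 242, valid modulo lcm(56, 5) = 280: x ≡ 242 (mod 280).
  Combine with x ≡ 0 (mod 17); new modulus lcm = 4760.
    Write x = 242 + 280·t and substitute into x ≡ 0 (mod 17): 280·t ≡ 0 − 242 = -242 (mod 17).
    Reduce coefficients mod 17: 8·t ≡ 13 (mod 17).
    The inverse of 8 mod 17 is 15 (since 8·15 = 120 = 7·17 + 1), so t ≡ 15·13 = 195 ≡ 8 (mod 17).
    Then x = 242 + 280·8 = 2482, valid modulo lcm(280, 17) = 4760: x ≡ 2482 (mod 4760).
Verify against each original: 2482 mod 7 = 4, 2482 mod 8 = 2, 2482 mod 5 = 2, 2482 mod 17 = 0.

x ≡ 2482 (mod 4760).


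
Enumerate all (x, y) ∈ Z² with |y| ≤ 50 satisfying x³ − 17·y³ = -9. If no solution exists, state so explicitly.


The equation is x³ - 17y³ = -9. For fixed y, x³ = 17·y³ − 9, so a solution requires the RHS to be a perfect cube.
Strategy: iterate y from -50 to 50, compute RHS = 17·y³ − 9, and check whether it is a (positive or negative) perfect cube.
Check small values of y:
  y = 0: RHS = -9 is not a perfect cube.
  y = 1: RHS = 8 = (2)³ ⇒ x = 2 works.
  y = -1: RHS = -26 is not a perfect cube.
  y = 2: RHS = 127 is not a perfect cube.
  y = -2: RHS = -145 is not a perfect cube.
  y = 3: RHS = 450 is not a perfect cube.
  y = -3: RHS = -468 is not a perfect cube.
Continuing the search up to |y| = 50 finds no further solutions beyond those listed.
Collected solutions: (2, 1).

Solutions (with |y| ≤ 50): (2, 1).
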